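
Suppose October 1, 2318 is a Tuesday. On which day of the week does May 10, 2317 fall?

Thursday

Count forward from the earlier date (May 10, 2317) to the later (October 1, 2318):
Day-of-year of May 10, 2317: 130.
Day-of-year of October 1, 2318: 274.
2317 has 365 days, so 365 − 130 = 235 days remain in 2317.
Total: 235 + 274 = 509 days.
509 mod 7 = 5, so 5 days before Tuesday is Thursday.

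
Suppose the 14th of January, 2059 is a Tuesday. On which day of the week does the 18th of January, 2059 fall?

Saturday

Within January 2059: 18 − 14 = 4 days.
4 mod 7 = 4, so 4 days after Tuesday is Saturday.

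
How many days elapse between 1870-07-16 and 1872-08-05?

July 16, 1870 → July 16, 1871: 365 days.
July 16, 1871 → July 16, 1872: 366 days (1872 is a leap year).
July 1872: 31 − 16 = 15 days remain.
August 1–5, 1872: 5 days.
Residual: 20 days.
Total: 751 days.

751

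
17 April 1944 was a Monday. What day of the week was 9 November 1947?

Day-of-year of April 17, 1944: 108.
Day-of-year of November 9, 1947: 313.
1944 has 366 days, so 366 − 108 = 258 days remain in 1944.
Full years: 1945: 365; 1946: 365. Sum = 730.
Total: 258 + 730 + 313 = 1301 days.
1301 mod 7 = 6, so 6 days after Monday is Sunday.

Sunday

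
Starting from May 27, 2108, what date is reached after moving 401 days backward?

April 22, 2107

Count 401 days before May 27, 2108:
Day-of-year of April 22, 2107: 112.
Day-of-year of May 27, 2108: 148.
2107 has 365 days, so 365 − 112 = 253 days remain in 2107.
Total: 253 + 148 = 401 days.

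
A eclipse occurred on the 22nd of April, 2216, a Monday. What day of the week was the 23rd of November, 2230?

From April 22, 2216 to April 22, 2230: 14 years, of which 3 contain a Feb 29 — 11×365 + 3×366 = 5113 days.
April 2230: 30 − 22 = 8 days remain.
Then May (31), June (30), July (31), August (31), September (30), October (31): 31 + 30 + 31 + 31 + 30 + 31 = 184 days.
November 1–23, 2230: 23 days.
Residual: 215 days.
Total: 5328 days.
5328 mod 7 = 1, so 1 day after Monday is Tuesday.

Tuesday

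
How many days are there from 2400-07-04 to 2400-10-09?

July 2400: 31 − 4 = 27 days remain.
Then August (31), September (30): 31 + 30 = 61 days.
October 1–9, 2400: 9 days.
Total: 27 + 61 + 9 = 97 days.

97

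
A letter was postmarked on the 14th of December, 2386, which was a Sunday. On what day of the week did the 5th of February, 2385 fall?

Count forward from the earlier date (February 5, 2385) to the later (December 14, 2386):
Day-of-year of February 5, 2385: 36.
Day-of-year of December 14, 2386: 348.
2385 has 365 days, so 365 − 36 = 329 days remain in 2385.
Total: 329 + 348 = 677 days.
677 mod 7 = 5, so 5 days before Sunday is Tuesday.

Tuesday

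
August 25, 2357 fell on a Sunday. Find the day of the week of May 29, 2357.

Wednesday

Count forward from the earlier date (May 29, 2357) to the later (August 25, 2357):
May 2357: 31 − 29 = 2 days remain.
Then June (30), July (31): 30 + 31 = 61 days.
August 1–25, 2357: 25 days.
Total: 2 + 61 + 25 = 88 days.
88 mod 7 = 4, so 4 days before Sunday is Wednesday.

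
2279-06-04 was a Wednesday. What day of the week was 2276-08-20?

Count forward from the earlier date (August 20, 2276) to the later (June 4, 2279):
August 20, 2276 → August 20, 2277: 365 days.
August 20, 2277 → August 20, 2278: 365 days.
August 2278: 31 − 20 = 11 days remain.
Then 9 full months totalling 273 days.
June 1–4, 2279: 4 days.
Residual: 288 days.
Total: 1018 days.
1018 mod 7 = 3, so 3 days before Wednesday is Sunday.

Sunday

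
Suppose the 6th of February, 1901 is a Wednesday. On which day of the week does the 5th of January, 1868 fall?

Count forward from the earlier date (January 5, 1868) to the later (February 6, 1901):
Day-of-year of January 5, 1868: 5.
Day-of-year of February 6, 1901: 37.
1868 has 366 days, so 366 − 5 = 361 days remain in 1868.
Full years 1869–1900: 25 common + 7 leap = 25×365 + 7×366 = 11687 days.
Total: 361 + 11687 + 37 = 12085 days.
12085 mod 7 = 3, so 3 days before Wednesday is Sunday.

Sunday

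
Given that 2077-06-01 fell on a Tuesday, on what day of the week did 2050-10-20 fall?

Thursday

Count forward from the earlier date (October 20, 2050) to the later (June 1, 2077):
Day-of-year of October 20, 2050: 293.
Day-of-year of June 1, 2077: 152.
2050 has 365 days, so 365 − 293 = 72 days remain in 2050.
Full years 2051–2076: 19 common + 7 leap = 19×365 + 7×366 = 9497 days.
Total: 72 + 9497 + 152 = 9721 days.
9721 mod 7 = 5, so 5 days before Tuesday is Thursday.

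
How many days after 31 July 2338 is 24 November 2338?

July 2338: 31 − 31 = 0 days remain.
Then August (31), September (30), October (31): 31 + 30 + 31 = 92 days.
November 1–24, 2338: 24 days.
Total: 0 + 92 + 24 = 116 days.

116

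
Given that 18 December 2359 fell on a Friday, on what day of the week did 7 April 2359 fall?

Count forward from the earlier date (April 7, 2359) to the later (December 18, 2359):
April 2359: 30 − 7 = 23 days remain.
Then May (31), June (30), July (31), August (31), September (30), October (31), November (30): 31 + 30 + 31 + 31 + 30 + 31 + 30 = 214 days.
December 1–18, 2359: 18 days.
Total: 23 + 214 + 18 = 255 days.
255 mod 7 = 3, so 3 days before Friday is Tuesday.

Tuesday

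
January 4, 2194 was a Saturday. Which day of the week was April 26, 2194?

January 2194: 31 − 4 = 27 days remain.
Then February 2194 (28), March (31): 28 + 31 = 59 days.
April 1–26, 2194: 26 days.
Total: 27 + 59 + 26 = 112 days.
112 is a multiple of 7, so April 26, 2194 falls on the same weekday: Saturday.

Saturday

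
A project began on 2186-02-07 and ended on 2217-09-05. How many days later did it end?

Day-of-year of February 7, 2186: 38.
Day-of-year of September 5, 2217: 248.
2186 has 365 days, so 365 − 38 = 327 days remain in 2186.
Full years 2187–2216: 23 common + 7 leap = 23×365 + 7×366 = 10957 days.
Total: 327 + 10957 + 248 = 11532 days.

11532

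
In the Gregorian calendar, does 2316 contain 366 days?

2316 is a leap year.

Yes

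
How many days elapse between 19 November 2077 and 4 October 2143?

Day-of-year of November 19, 2077: 323.
Day-of-year of October 4, 2143: 277.
2077 has 365 days, so 365 − 323 = 42 days remain in 2077.
Full years 2078–2142: 50 common + 15 leap = 50×365 + 15×366 = 23740 days.
Total: 42 + 23740 + 277 = 24059 days.

24059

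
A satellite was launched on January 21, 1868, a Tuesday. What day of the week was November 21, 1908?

Day-of-year of January 21, 1868: 21.
Day-of-year of November 21, 1908: 326.
1868 has 366 days, so 366 − 21 = 345 days remain in 1868.
Full years 1869–1907: 31 common + 8 leap = 31×365 + 8×366 = 14243 days.
Total: 345 + 14243 + 326 = 14914 days.
14914 mod 7 = 4, so 4 days after Tuesday is Saturday.

Saturday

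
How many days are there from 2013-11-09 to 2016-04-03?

876

Day-of-year of November 9, 2013: 313.
Day-of-year of April 3, 2016: 94.
2013 has 365 days, so 365 − 313 = 52 days remain in 2013.
Full years: 2014: 365; 2015: 365. Sum = 730.
Total: 52 + 730 + 94 = 876 days.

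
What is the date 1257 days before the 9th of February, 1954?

the 1st of September, 1950

Count 1257 days before February 9, 1954:
September 1, 1950 → September 1, 1951: 365 days.
September 1, 1951 → September 1, 1952: 366 days (1952 is a leap year).
September 1, 1952 → September 1, 1953: 365 days.
September 1953: 30 − 1 = 29 days remain.
Then October (31), November (30), December (31), January (31): 31 + 30 + 31 + 31 = 123 days.
February 1–9, 1954: 9 days (1954 is not a leap year).
Residual: 161 days.
Total: 1257 days.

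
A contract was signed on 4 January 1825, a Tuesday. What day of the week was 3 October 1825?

January 1825: 31 − 4 = 27 days remain.
Then February 1825 (28), March (31), April (30), May (31), June (30), July (31), August (31), September (30): 28 + 31 + 30 + 31 + 30 + 31 + 31 + 30 = 242 days.
October 1–3, 1825: 3 days.
Total: 27 + 242 + 3 = 272 days.
272 mod 7 = 6, so 6 days after Tuesday is Monday.

Monday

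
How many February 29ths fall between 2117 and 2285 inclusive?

41

Years divisible by 4: 2120, 2124, …, 2284 — 42 in all.
Of these, 2200 is divisible by 100 but not 400, so not leap.
Leap years: 42 − 1 = 41.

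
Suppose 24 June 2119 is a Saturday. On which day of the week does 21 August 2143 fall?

Day-of-year of June 24, 2119: 175.
Day-of-year of August 21, 2143: 233.
2119 has 365 days, so 365 − 175 = 190 days remain in 2119.
Full years 2120–2142: 17 common + 6 leap = 17×365 + 6×366 = 8401 days.
Total: 190 + 8401 + 233 = 8824 days.
8824 mod 7 = 4, so 4 days after Saturday is Wednesday.

Wednesday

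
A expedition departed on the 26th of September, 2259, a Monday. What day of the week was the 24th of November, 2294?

Saturday

Day-of-year of September 26, 2259: 269.
Day-of-year of November 24, 2294: 328.
2259 has 365 days, so 365 − 269 = 96 days remain in 2259.
Full years 2260–2293: 25 common + 9 leap = 25×365 + 9×366 = 12419 days.
Total: 96 + 12419 + 328 = 12843 days.
12843 mod 7 = 5, so 5 days after Monday is Saturday.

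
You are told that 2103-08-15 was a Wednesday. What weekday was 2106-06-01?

August 15, 2103 → August 15, 2104: 366 days (2104 is a leap year).
August 15, 2104 → August 15, 2105: 365 days.
August 2105: 31 − 15 = 16 days remain.
Then 9 full months totalling 273 days.
June 1, 2106: 1 day.
Residual: 290 days.
Total: 1021 days.
1021 mod 7 = 6, so 6 days after Wednesday is Tuesday.

Tuesday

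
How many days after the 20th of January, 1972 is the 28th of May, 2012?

14739

Day-of-year of January 20, 1972: 20.
Day-of-year of May 28, 2012: 149.
1972 has 366 days, so 366 − 20 = 346 days remain in 1972.
Full years 1973–2011: 30 common + 9 leap = 30×365 + 9×366 = 14244 days.
Total: 346 + 14244 + 149 = 14739 days.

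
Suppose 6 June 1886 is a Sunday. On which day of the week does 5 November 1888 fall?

Day-of-year of June 6, 1886: 157.
Day-of-year of November 5, 1888: 310.
1886 has 365 days, so 365 − 157 = 208 days remain in 1886.
Full years: 1887: 365. Sum = 365.
Total: 208 + 365 + 310 = 883 days.
883 mod 7 = 1, so 1 day after Sunday is Monday.

Monday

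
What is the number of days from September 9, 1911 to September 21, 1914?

Day-of-year of September 9, 1911: 252.
Day-of-year of September 21, 1914: 264.
1911 has 365 days, so 365 − 252 = 113 days remain in 1911.
Full years: 1912: 366; 1913: 365. Sum = 731.
Total: 113 + 731 + 264 = 1108 days.

1108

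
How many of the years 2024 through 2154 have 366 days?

Years divisible by 4: 2024, 2028, …, 2152 — 33 in all.
Of these, 2100 is divisible by 100 but not 400, so not leap.
Leap years: 33 − 1 = 32.

32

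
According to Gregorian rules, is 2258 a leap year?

No

2258 is not a leap year.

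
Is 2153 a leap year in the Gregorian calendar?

2153 is not a leap year.

No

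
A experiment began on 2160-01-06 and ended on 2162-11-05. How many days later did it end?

1034

January 6, 2160 → January 6, 2161: 366 days (2160 is a leap year).
January 6, 2161 → January 6, 2162: 365 days.
January 2162: 31 − 6 = 25 days remain.
Then 9 full months totalling 273 days.
November 1–5, 2162: 5 days.
Residual: 303 days.
Total: 1034 days.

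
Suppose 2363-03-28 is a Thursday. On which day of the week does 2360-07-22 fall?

Count forward from the earlier date (July 22, 2360) to the later (March 28, 2363):
July 22, 2360 → July 22, 2361: 365 days.
July 22, 2361 → July 22, 2362: 365 days.
July 2362: 31 − 22 = 9 days remain.
Then August (31), September (30), October (31), November (30), December (31), January (31), February 2363 (28): 31 + 30 + 31 + 30 + 31 + 31 + 28 = 212 days.
March 1–28, 2363: 28 days.
Residual: 249 days.
Total: 979 days.
979 mod 7 = 6, so 6 days before Thursday is Friday.

Friday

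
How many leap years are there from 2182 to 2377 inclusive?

Years divisible by 4: 2184, 2188, …, 2376 — 49 in all.
Of these, 2200, 2300 are divisible by 100 but not 400, so not leap.
Leap years: 49 − 2 = 47.

47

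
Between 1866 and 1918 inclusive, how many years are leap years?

Years divisible by 4: 1868, 1872, …, 1916 — 13 in all.
Of these, 1900 is divisible by 100 but not 400, so not leap.
Leap years: 13 − 1 = 12.

12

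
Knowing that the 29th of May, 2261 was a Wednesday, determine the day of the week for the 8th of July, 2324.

From May 29, 2261 to May 29, 2324: 63 years, of which 15 contain a Feb 29 — 48×365 + 15×366 = 23010 days.
(2300 is not a leap year (divisible by 100 but not 400).)
May 2324: 31 − 29 = 2 days remain.
Then June (30): 30 days.
July 1–8, 2324: 8 days.
Residual: 40 days.
Total: 23050 days.
23050 mod 7 = 6, so 6 days after Wednesday is Tuesday.

Tuesday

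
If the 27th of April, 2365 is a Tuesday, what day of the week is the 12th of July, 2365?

Monday

April 2365: 30 − 27 = 3 days remain.
Then May (31), June (30): 31 + 30 = 61 days.
July 1–12, 2365: 12 days.
Total: 3 + 61 + 12 = 76 days.
76 mod 7 = 6, so 6 days after Tuesday is Monday.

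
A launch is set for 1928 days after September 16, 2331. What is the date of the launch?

December 26, 2336

Count 1928 days after September 16, 2331:
September 16, 2331 → September 16, 2332: 366 days (2332 is a leap year).
September 16, 2332 → September 16, 2333: 365 days.
September 16, 2333 → September 16, 2334: 365 days.
September 16, 2334 → September 16, 2335: 365 days.
September 16, 2335 → September 16, 2336: 366 days (2336 is a leap year).
September 2336: 30 − 16 = 14 days remain.
Then October (31), November (30): 31 + 30 = 61 days.
December 1–26, 2336: 26 days.
Residual: 101 days.
Total: 1928 days.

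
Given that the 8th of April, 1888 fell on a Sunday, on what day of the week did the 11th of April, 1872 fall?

Thursday

Count forward from the earlier date (April 11, 1872) to the later (April 8, 1888):
Day-of-year of April 11, 1872: 102.
Day-of-year of April 8, 1888: 99.
1872 has 366 days, so 366 − 102 = 264 days remain in 1872.
Full years 1873–1887: 12 common + 3 leap = 12×365 + 3×366 = 5478 days.
Total: 264 + 5478 + 99 = 5841 days.
5841 mod 7 = 3, so 3 days before Sunday is Thursday.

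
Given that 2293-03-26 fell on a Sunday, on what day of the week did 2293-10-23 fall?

Monday

March 2293: 31 − 26 = 5 days remain.
Then April (30), May (31), June (30), July (31), August (31), September (30): 30 + 31 + 30 + 31 + 31 + 30 = 183 days.
October 1–23, 2293: 23 days.
Total: 5 + 183 + 23 = 211 days.
211 mod 7 = 1, so 1 day after Sunday is Monday.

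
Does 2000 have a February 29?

2000 is a leap year (divisible by 400).

Yes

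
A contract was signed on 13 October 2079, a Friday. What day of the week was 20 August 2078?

Saturday

Count forward from the earlier date (August 20, 2078) to the later (October 13, 2079):
Day-of-year of August 20, 2078: 232.
Day-of-year of October 13, 2079: 286.
2078 has 365 days, so 365 − 232 = 133 days remain in 2078.
Total: 133 + 286 = 419 days.
419 mod 7 = 6, so 6 days before Friday is Saturday.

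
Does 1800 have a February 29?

1800 is not a leap year (divisible by 100 but not 400).

No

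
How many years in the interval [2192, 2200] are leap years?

Years divisible by 4 in [2192, 2200]: 2192, 2196, 2200.
Of these, 2200 is divisible by 100 but not 400, so not leap.
Leap years: 3 − 1 = 2.

2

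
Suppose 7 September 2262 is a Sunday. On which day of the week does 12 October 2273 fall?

Day-of-year of September 7, 2262: 250.
Day-of-year of October 12, 2273: 285.
2262 has 365 days, so 365 − 250 = 115 days remain in 2262.
Full years 2263–2272: 7 common + 3 leap = 7×365 + 3×366 = 3653 days.
Total: 115 + 3653 + 285 = 4053 days.
4053 is a multiple of 7, so 12 October 2273 falls on the same weekday: Sunday.

Sunday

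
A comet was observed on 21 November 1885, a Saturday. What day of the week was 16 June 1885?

Count forward from the earlier date (June 16, 1885) to the later (November 21, 1885):
June 1885: 30 − 16 = 14 days remain.
Then July (31), August (31), September (30), October (31): 31 + 31 + 30 + 31 = 123 days.
November 1–21, 1885: 21 days.
Total: 14 + 123 + 21 = 158 days.
158 mod 7 = 4, so 4 days before Saturday is Tuesday.

Tuesday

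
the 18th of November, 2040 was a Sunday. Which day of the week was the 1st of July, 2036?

Count forward from the earlier date (July 1, 2036) to the later (November 18, 2040):
July 1, 2036 → July 1, 2037: 365 days.
July 1, 2037 → July 1, 2038: 365 days.
July 1, 2038 → July 1, 2039: 365 days.
July 1, 2039 → July 1, 2040: 366 days (2040 is a leap year).
July 2040: 31 − 1 = 30 days remain.
Then August (31), September (30), October (31): 31 + 30 + 31 = 92 days.
November 1–18, 2040: 18 days.
Residual: 140 days.
Total: 1601 days.
1601 mod 7 = 5, so 5 days before Sunday is Tuesday.

Tuesday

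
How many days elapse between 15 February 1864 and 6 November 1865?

630

February 15, 1864 → February 15, 1865: 366 days (1864 is a leap year).
February 1865: 28 − 15 = 13 days remain (1865 is not a leap year, so February has 28 days).
Then March (31), April (30), May (31), June (30), July (31), August (31), September (30), October (31): 31 + 30 + 31 + 30 + 31 + 31 + 30 + 31 = 245 days.
November 1–6, 1865: 6 days.
Residual: 264 days.
Total: 630 days.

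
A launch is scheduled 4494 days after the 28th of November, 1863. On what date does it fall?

the 18th of March, 1876

Count 4494 days after November 28, 1863:
From November 28, 1863 to November 28, 1875: 12 years, of which 3 contain a Feb 29 — 9×365 + 3×366 = 4383 days.
November 1875: 30 − 28 = 2 days remain.
Then December (31), January (31), February 1876 (29): 31 + 31 + 29 = 91 days.
March 1–18, 1876: 18 days.
Residual: 111 days.
Total: 4494 days.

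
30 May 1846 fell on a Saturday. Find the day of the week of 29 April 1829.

Count forward from the earlier date (April 29, 1829) to the later (May 30, 1846):
Day-of-year of April 29, 1829: 119.
Day-of-year of May 30, 1846: 150.
1829 has 365 days, so 365 − 119 = 246 days remain in 1829.
Full years 1830–1845: 12 common + 4 leap = 12×365 + 4×366 = 5844 days.
Total: 246 + 5844 + 150 = 6240 days.
6240 mod 7 = 3, so 3 days before Saturday is Wednesday.

Wednesday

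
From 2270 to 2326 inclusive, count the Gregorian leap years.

13

Years divisible by 4: 2272, 2276, …, 2324 — 14 in all.
Of these, 2300 is divisible by 100 but not 400, so not leap.
Leap years: 14 − 1 = 13.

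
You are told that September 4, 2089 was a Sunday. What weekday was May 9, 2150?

Saturday

From September 4, 2089 to September 4, 2149: 60 years, of which 14 contain a Feb 29 — 46×365 + 14×366 = 21914 days.
(2100 is not a leap year (divisible by 100 but not 400).)
September 2149: 30 − 4 = 26 days remain.
Then October (31), November (30), December (31), January (31), February 2150 (28), March (31), April (30): 31 + 30 + 31 + 31 + 28 + 31 + 30 = 212 days.
May 1–9, 2150: 9 days.
Residual: 247 days.
Total: 22161 days.
22161 mod 7 = 6, so 6 days after Sunday is Saturday.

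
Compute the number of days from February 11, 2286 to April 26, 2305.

From February 11, 2286 to February 11, 2305: 19 years, of which 4 contain a Feb 29 — 15×365 + 4×366 = 6939 days.
(2300 is not a leap year (divisible by 100 but not 400).)
February 2305: 28 − 11 = 17 days remain (2305 is not a leap year, so February has 28 days).
Then March (31): 31 days.
April 1–26, 2305: 26 days.
Residual: 74 days.
Total: 7013 days.

7013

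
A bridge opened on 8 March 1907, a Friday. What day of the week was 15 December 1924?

From March 8, 1907 to March 8, 1924: 17 years, of which 5 contain a Feb 29 — 12×365 + 5×366 = 6210 days.
March 1924: 31 − 8 = 23 days remain.
Then April (30), May (31), June (30), July (31), August (31), September (30), October (31), November (30): 30 + 31 + 30 + 31 + 31 + 30 + 31 + 30 = 244 days.
December 1–15, 1924: 15 days.
Residual: 282 days.
Total: 6492 days.
6492 mod 7 = 3, so 3 days after Friday is Monday.

Monday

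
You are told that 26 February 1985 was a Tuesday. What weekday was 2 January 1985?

Count forward from the earlier date (January 2, 1985) to the later (February 26, 1985):
January 1985: 31 − 2 = 29 days remain.
February 1–26, 1985: 26 days (1985 is not a leap year).
Total: 29 + 26 = 55 days.
55 mod 7 = 6, so 6 days before Tuesday is Wednesday.

Wednesday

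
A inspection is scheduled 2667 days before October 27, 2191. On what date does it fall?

July 8, 2184

Count 2667 days before October 27, 2191:
From July 8, 2184 to July 8, 2191: 7 years, of which 1 contains a Feb 29 — 6×365 + 1×366 = 2556 days.
July 2191: 31 − 8 = 23 days remain.
Then August (31), September (30): 31 + 30 = 61 days.
October 1–27, 2191: 27 days.
Residual: 111 days.
Total: 2667 days.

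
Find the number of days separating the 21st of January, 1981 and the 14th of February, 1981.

24

January 1981: 31 − 21 = 10 days remain.
February 1–14, 1981: 14 days (1981 is not a leap year).
Total: 10 + 14 = 24 days.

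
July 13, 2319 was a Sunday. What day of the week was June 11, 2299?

Count forward from the earlier date (June 11, 2299) to the later (July 13, 2319):
From June 11, 2299 to June 11, 2319: 20 years, of which 4 contain a Feb 29 — 16×365 + 4×366 = 7304 days.
(2300 is not a leap year (divisible by 100 but not 400).)
June 2319: 30 − 11 = 19 days remain.
July 1–13, 2319: 13 days.
Residual: 32 days.
Total: 7336 days.
7336 is a multiple of 7, so June 11, 2299 falls on the same weekday: Sunday.

Sunday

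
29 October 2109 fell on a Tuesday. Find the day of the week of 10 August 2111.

October 29, 2109 → October 29, 2110: 365 days.
October 2110: 31 − 29 = 2 days remain.
Then 9 full months totalling 273 days.
August 1–10, 2111: 10 days.
Residual: 285 days.
Total: 650 days.
650 mod 7 = 6, so 6 days after Tuesday is Monday.

Monday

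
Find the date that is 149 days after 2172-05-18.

2172-10-14

Count 149 days after May 18, 2172:
May 2172: 31 − 18 = 13 days remain.
Then June (30), July (31), August (31), September (30): 30 + 31 + 31 + 30 = 122 days.
October 1–14, 2172: 14 days.
Total: 13 + 122 + 14 = 149 days.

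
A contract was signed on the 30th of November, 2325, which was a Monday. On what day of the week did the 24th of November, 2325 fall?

Count forward from the earlier date (November 24, 2325) to the later (November 30, 2325):
Within November 2325: 30 − 24 = 6 days.
6 mod 7 = 6, so 6 days before Monday is Tuesday.

Tuesday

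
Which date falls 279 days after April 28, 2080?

February 1, 2081

Count 279 days after April 28, 2080:
Day-of-year of April 28, 2080: 119.
Day-of-year of February 1, 2081: 32.
2080 has 366 days, so 366 − 119 = 247 days remain in 2080.
Total: 247 + 32 = 279 days.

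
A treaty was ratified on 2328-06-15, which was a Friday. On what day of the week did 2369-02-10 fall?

Day-of-year of June 15, 2328: 167.
Day-of-year of February 10, 2369: 41.
2328 has 366 days, so 366 − 167 = 199 days remain in 2328.
Full years 2329–2368: 30 common + 10 leap = 30×365 + 10×366 = 14610 days.
Total: 199 + 14610 + 41 = 14850 days.
14850 mod 7 = 3, so 3 days after Friday is Monday.

Monday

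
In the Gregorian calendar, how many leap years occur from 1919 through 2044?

Years divisible by 4: 1920, 1924, …, 2044 — 32 in all.
2000 is divisible by 400, so still leap.
No century exceptions apply. Count: 32.

32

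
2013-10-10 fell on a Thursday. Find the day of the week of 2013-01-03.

Thursday

Count forward from the earlier date (January 3, 2013) to the later (October 10, 2013):
January 2013: 31 − 3 = 28 days remain.
Then February 2013 (28), March (31), April (30), May (31), June (30), July (31), August (31), September (30): 28 + 31 + 30 + 31 + 30 + 31 + 31 + 30 = 242 days.
October 1–10, 2013: 10 days.
Total: 28 + 242 + 10 = 280 days.
280 is a multiple of 7, so 2013-01-03 falls on the same weekday: Thursday.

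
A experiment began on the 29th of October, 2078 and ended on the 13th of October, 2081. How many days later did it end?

1080

Day-of-year of October 29, 2078: 302.
Day-of-year of October 13, 2081: 286.
2078 has 365 days, so 365 − 302 = 63 days remain in 2078.
Full years: 2079: 365; 2080: 366. Sum = 731.
Total: 63 + 731 + 286 = 1080 days.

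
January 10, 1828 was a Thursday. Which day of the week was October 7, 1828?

January 1828: 31 − 10 = 21 days remain.
Then February 1828 (29), March (31), April (30), May (31), June (30), July (31), August (31), September (30): 29 + 31 + 30 + 31 + 30 + 31 + 31 + 30 = 243 days.
October 1–7, 1828: 7 days.
Total: 21 + 243 + 7 = 271 days.
271 mod 7 = 5, so 5 days after Thursday is Tuesday.

Tuesday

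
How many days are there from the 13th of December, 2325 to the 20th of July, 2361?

From December 13, 2325 to December 13, 2360: 35 years, of which 9 contain a Feb 29 — 26×365 + 9×366 = 12784 days.
December 2360: 31 − 13 = 18 days remain.
Then January (31), February 2361 (28), March (31), April (30), May (31), June (30): 31 + 28 + 31 + 30 + 31 + 30 = 181 days.
July 1–20, 2361: 20 days.
Residual: 219 days.
Total: 13003 days.

13003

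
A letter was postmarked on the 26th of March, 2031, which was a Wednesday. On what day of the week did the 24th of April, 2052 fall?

Wednesday

From March 26, 2031 to March 26, 2052: 21 years, of which 6 contain a Feb 29 — 15×365 + 6×366 = 7671 days.
March 2052: 31 − 26 = 5 days remain.
April 1–24, 2052: 24 days.
Residual: 29 days.
Total: 7700 days.
7700 is a multiple of 7, so the 24th of April, 2052 falls on the same weekday: Wednesday.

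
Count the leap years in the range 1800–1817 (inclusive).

4

Years divisible by 4 in [1800, 1817]: 1800, 1804, 1808, 1812, 1816.
Of these, 1800 is divisible by 100 but not 400, so not leap.
Leap years: 5 − 1 = 4.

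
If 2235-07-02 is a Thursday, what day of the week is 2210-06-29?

Friday

Count forward from the earlier date (June 29, 2210) to the later (July 2, 2235):
Day-of-year of June 29, 2210: 180.
Day-of-year of July 2, 2235: 183.
2210 has 365 days, so 365 − 180 = 185 days remain in 2210.
Full years 2211–2234: 18 common + 6 leap = 18×365 + 6×366 = 8766 days.
Total: 185 + 8766 + 183 = 9134 days.
9134 mod 7 = 6, so 6 days before Thursday is Friday.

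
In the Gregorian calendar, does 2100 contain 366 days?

2100 is not a leap year (divisible by 100 but not 400).

No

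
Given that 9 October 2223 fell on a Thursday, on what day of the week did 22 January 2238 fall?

Monday

Day-of-year of October 9, 2223: 282.
Day-of-year of January 22, 2238: 22.
2223 has 365 days, so 365 − 282 = 83 days remain in 2223.
Full years 2224–2237: 10 common + 4 leap = 10×365 + 4×366 = 5114 days.
Total: 83 + 5114 + 22 = 5219 days.
5219 mod 7 = 4, so 4 days after Thursday is Monday.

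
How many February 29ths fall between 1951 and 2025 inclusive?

Years divisible by 4: 1952, 1956, …, 2024 — 19 in all.
2000 is divisible by 400, so still leap.
No century exceptions apply. Count: 19.

19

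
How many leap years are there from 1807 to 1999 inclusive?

Years divisible by 4: 1808, 1812, …, 1996 — 48 in all.
Of these, 1900 is divisible by 100 but not 400, so not leap.
Leap years: 48 − 1 = 47.

47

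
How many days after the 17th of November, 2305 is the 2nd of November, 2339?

From November 17, 2305 to November 17, 2338: 33 years, of which 8 contain a Feb 29 — 25×365 + 8×366 = 12053 days.
November 2338: 30 − 17 = 13 days remain.
Then 11 full months totalling 335 days.
November 1–2, 2339: 2 days.
Residual: 350 days.
Total: 12403 days.

12403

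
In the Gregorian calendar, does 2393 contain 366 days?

2393 is not a leap year.

No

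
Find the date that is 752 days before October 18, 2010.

September 26, 2008

Count 752 days before October 18, 2010:
September 2008: 30 − 26 = 4 days remain.
Then 24 full months totalling 730 days.
October 1–18, 2010: 18 days.
Total: 4 + 730 + 18 = 752 days.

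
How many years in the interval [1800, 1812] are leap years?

Years divisible by 4 in [1800, 1812]: 1800, 1804, 1808, 1812.
Of these, 1800 is divisible by 100 but not 400, so not leap.
Leap years: 4 − 1 = 3.

3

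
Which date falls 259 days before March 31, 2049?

July 15, 2048

Count 259 days before March 31, 2049:
Day-of-year of July 15, 2048: 197.
Day-of-year of March 31, 2049: 90.
2048 has 366 days, so 366 − 197 = 169 days remain in 2048.
Total: 169 + 90 = 259 days.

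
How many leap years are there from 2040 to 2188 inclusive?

37

Years divisible by 4: 2040, 2044, …, 2188 — 38 in all.
Of these, 2100 is divisible by 100 but not 400, so not leap.
Leap years: 38 − 1 = 37.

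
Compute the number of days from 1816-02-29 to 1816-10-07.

221

February 1816: 29 − 29 = 0 days remain (1816 is a leap year, so February has 29 days).
Then March (31), April (30), May (31), June (30), July (31), August (31), September (30): 31 + 30 + 31 + 30 + 31 + 31 + 30 = 214 days.
October 1–7, 1816: 7 days.
Total: 0 + 214 + 7 = 221 days.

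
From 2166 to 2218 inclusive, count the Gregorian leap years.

12

Years divisible by 4: 2168, 2172, …, 2216 — 13 in all.
Of these, 2200 is divisible by 100 but not 400, so not leap.
Leap years: 13 − 1 = 12.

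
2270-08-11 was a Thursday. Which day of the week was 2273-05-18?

Sunday

Day-of-year of August 11, 2270: 223.
Day-of-year of May 18, 2273: 138.
2270 has 365 days, so 365 − 223 = 142 days remain in 2270.
Full years: 2271: 365; 2272: 366. Sum = 731.
Total: 142 + 731 + 138 = 1011 days.
1011 mod 7 = 3, so 3 days after Thursday is Sunday.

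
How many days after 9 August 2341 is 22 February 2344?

927

August 9, 2341 → August 9, 2342: 365 days.
August 9, 2342 → August 9, 2343: 365 days.
August 2343: 31 − 9 = 22 days remain.
Then September (30), October (31), November (30), December (31), January (31): 30 + 31 + 30 + 31 + 31 = 153 days.
February 1–22, 2344: 22 days (2344 is a leap year).
Residual: 197 days.
Total: 927 days.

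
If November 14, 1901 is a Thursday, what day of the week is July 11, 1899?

Count forward from the earlier date (July 11, 1899) to the later (November 14, 1901):
Day-of-year of July 11, 1899: 192.
Day-of-year of November 14, 1901: 318.
1899 has 365 days, so 365 − 192 = 173 days remain in 1899.
Full years: 1900: 365. Sum = 365.
Total: 173 + 365 + 318 = 856 days.
856 mod 7 = 2, so 2 days before Thursday is Tuesday.

Tuesday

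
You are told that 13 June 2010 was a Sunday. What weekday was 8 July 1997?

Count forward from the earlier date (July 8, 1997) to the later (June 13, 2010):
From July 8, 1997 to July 8, 2009: 12 years, of which 3 contain a Feb 29 — 9×365 + 3×366 = 4383 days.
(2000 is a leap year (divisible by 400).)
July 2009: 31 − 8 = 23 days remain.
Then 10 full months totalling 304 days.
June 1–13, 2010: 13 days.
Residual: 340 days.
Total: 4723 days.
4723 mod 7 = 5, so 5 days before Sunday is Tuesday.

Tuesday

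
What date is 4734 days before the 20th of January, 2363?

the 3rd of February, 2350

Count 4734 days before January 20, 2363:
From February 3, 2350 to February 3, 2362: 12 years, of which 3 contain a Feb 29 — 9×365 + 3×366 = 4383 days.
February 2362: 28 − 3 = 25 days remain (2362 is not a leap year, so February has 28 days).
Then 10 full months totalling 306 days.
January 1–20, 2363: 20 days.
Residual: 351 days.
Total: 4734 days.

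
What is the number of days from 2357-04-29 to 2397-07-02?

14674

From April 29, 2357 to April 29, 2397: 40 years, of which 10 contain a Feb 29 — 30×365 + 10×366 = 14610 days.
April 2397: 30 − 29 = 1 day remains.
Then May (31), June (30): 31 + 30 = 61 days.
July 1–2, 2397: 2 days.
Residual: 64 days.
Total: 14674 days.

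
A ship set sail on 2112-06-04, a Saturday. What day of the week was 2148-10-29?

Tuesday

From June 4, 2112 to June 4, 2148: 36 years, of which 9 contain a Feb 29 — 27×365 + 9×366 = 13149 days.
June 2148: 30 − 4 = 26 days remain.
Then July (31), August (31), September (30): 31 + 31 + 30 = 92 days.
October 1–29, 2148: 29 days.
Residual: 147 days.
Total: 13296 days.
13296 mod 7 = 3, so 3 days after Saturday is Tuesday.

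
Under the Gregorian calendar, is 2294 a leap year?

No

2294 is not a leap year.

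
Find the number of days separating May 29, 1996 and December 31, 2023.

10077

Day-of-year of May 29, 1996: 150.
Day-of-year of December 31, 2023: 365.
1996 has 366 days, so 366 − 150 = 216 days remain in 1996.
Full years 1997–2022: 20 common + 6 leap = 20×365 + 6×366 = 9496 days.
Total: 216 + 9496 + 365 = 10077 days.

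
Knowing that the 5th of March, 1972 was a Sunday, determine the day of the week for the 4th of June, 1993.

Day-of-year of March 5, 1972: 65.
Day-of-year of June 4, 1993: 155.
1972 has 366 days, so 366 − 65 = 301 days remain in 1972.
Full years 1973–1992: 15 common + 5 leap = 15×365 + 5×366 = 7305 days.
Total: 301 + 7305 + 155 = 7761 days.
7761 mod 7 = 5, so 5 days after Sunday is Friday.

Friday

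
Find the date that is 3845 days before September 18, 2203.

March 8, 2193

Count 3845 days before September 18, 2203:
From March 8, 2193 to March 8, 2203: 10 years, of which 1 contains a Feb 29 — 9×365 + 1×366 = 3651 days.
(2200 is not a leap year (divisible by 100 but not 400).)
March 2203: 31 − 8 = 23 days remain.
Then April (30), May (31), June (30), July (31), August (31): 30 + 31 + 30 + 31 + 31 = 153 days.
September 1–18, 2203: 18 days.
Residual: 194 days.
Total: 3845 days.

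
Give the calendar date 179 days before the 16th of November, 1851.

the 21st of May, 1851

Count 179 days before November 16, 1851:
May 1851: 31 − 21 = 10 days remain.
Then June (30), July (31), August (31), September (30), October (31): 30 + 31 + 31 + 30 + 31 = 153 days.
November 1–16, 1851: 16 days.
Total: 10 + 153 + 16 = 179 days.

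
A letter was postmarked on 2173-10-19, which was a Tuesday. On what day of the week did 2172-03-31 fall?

Count forward from the earlier date (March 31, 2172) to the later (October 19, 2173):
Day-of-year of March 31, 2172: 91.
Day-of-year of October 19, 2173: 292.
2172 has 366 days, so 366 − 91 = 275 days remain in 2172.
Total: 275 + 292 = 567 days.
567 is a multiple of 7, so 2172-03-31 falls on the same weekday: Tuesday.

Tuesday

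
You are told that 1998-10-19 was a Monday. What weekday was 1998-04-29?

Wednesday

Count forward from the earlier date (April 29, 1998) to the later (October 19, 1998):
April 1998: 30 − 29 = 1 day remains.
Then May (31), June (30), July (31), August (31), September (30): 31 + 30 + 31 + 31 + 30 = 153 days.
October 1–19, 1998: 19 days.
Total: 1 + 153 + 19 = 173 days.
173 mod 7 = 5, so 5 days before Monday is Wednesday.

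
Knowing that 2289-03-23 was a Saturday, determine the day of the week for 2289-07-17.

March 2289: 31 − 23 = 8 days remain.
Then April (30), May (31), June (30): 30 + 31 + 30 = 91 days.
July 1–17, 2289: 17 days.
Total: 8 + 91 + 17 = 116 days.
116 mod 7 = 4, so 4 days after Saturday is Wednesday.

Wednesday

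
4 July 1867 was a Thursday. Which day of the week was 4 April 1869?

July 1867: 31 − 4 = 27 days remain.
Then 20 full months totalling 609 days.
April 1–4, 1869: 4 days.
Total: 27 + 609 + 4 = 640 days.
640 mod 7 = 3, so 3 days after Thursday is Sunday.

Sunday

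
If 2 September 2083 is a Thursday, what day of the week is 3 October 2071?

Saturday

Count forward from the earlier date (October 3, 2071) to the later (September 2, 2083):
From October 3, 2071 to October 3, 2082: 11 years, of which 3 contain a Feb 29 — 8×365 + 3×366 = 4018 days.
October 2082: 31 − 3 = 28 days remain.
Then 10 full months totalling 304 days.
September 1–2, 2083: 2 days.
Residual: 334 days.
Total: 4352 days.
4352 mod 7 = 5, so 5 days before Thursday is Saturday.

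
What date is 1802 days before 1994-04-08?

1989-05-02

Count 1802 days before April 8, 1994:
May 2, 1989 → May 2, 1990: 365 days.
May 2, 1990 → May 2, 1991: 365 days.
May 2, 1991 → May 2, 1992: 366 days (1992 is a leap year).
May 2, 1992 → May 2, 1993: 365 days.
May 1993: 31 − 2 = 29 days remain.
Then 10 full months totalling 304 days.
April 1–8, 1994: 8 days.
Residual: 341 days.
Total: 1802 days.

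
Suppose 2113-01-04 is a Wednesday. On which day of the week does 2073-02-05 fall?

Count forward from the earlier date (February 5, 2073) to the later (January 4, 2113):
From February 5, 2073 to February 5, 2112: 39 years, of which 8 contain a Feb 29 — 31×365 + 8×366 = 14243 days.
(2100 is not a leap year (divisible by 100 but not 400).)
February 2112: 29 − 5 = 24 days remain (2112 is a leap year, so February has 29 days).
Then 10 full months totalling 306 days.
January 1–4, 2113: 4 days.
Residual: 334 days.
Total: 14577 days.
14577 mod 7 = 3, so 3 days before Wednesday is Sunday.

Sunday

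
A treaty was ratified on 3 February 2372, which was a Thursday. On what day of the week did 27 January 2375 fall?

Monday

February 3, 2372 → February 3, 2373: 366 days (2372 is a leap year).
February 3, 2373 → February 3, 2374: 365 days.
February 2374: 28 − 3 = 25 days remain (2374 is not a leap year, so February has 28 days).
Then 10 full months totalling 306 days.
January 1–27, 2375: 27 days.
Residual: 358 days.
Total: 1089 days.
1089 mod 7 = 4, so 4 days after Thursday is Monday.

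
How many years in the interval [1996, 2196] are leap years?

Years divisible by 4: 1996, 2000, …, 2196 — 51 in all.
Of these, 2100 is divisible by 100 but not 400, so not leap.
2000 is divisible by 400, so still leap.
Leap years: 51 − 1 = 50.

50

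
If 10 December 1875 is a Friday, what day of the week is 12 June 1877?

Tuesday

December 10, 1875 → December 10, 1876: 366 days (1876 is a leap year).
December 1876: 31 − 10 = 21 days remain.
Then January (31), February 1877 (28), March (31), April (30), May (31): 31 + 28 + 31 + 30 + 31 = 151 days.
June 1–12, 1877: 12 days.
Residual: 184 days.
Total: 550 days.
550 mod 7 = 4, so 4 days after Friday is Tuesday.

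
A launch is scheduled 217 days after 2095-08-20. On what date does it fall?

2096-03-24

Count 217 days after August 20, 2095:
Day-of-year of August 20, 2095: 232.
Day-of-year of March 24, 2096: 84.
2095 has 365 days, so 365 − 232 = 133 days remain in 2095.
Total: 133 + 84 = 217 days.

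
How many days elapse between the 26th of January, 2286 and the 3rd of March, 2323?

From January 26, 2286 to January 26, 2323: 37 years, of which 8 contain a Feb 29 — 29×365 + 8×366 = 13513 days.
(2300 is not a leap year (divisible by 100 but not 400).)
January 2323: 31 − 26 = 5 days remain.
Then February 2323 (28): 28 days.
March 1–3, 2323: 3 days.
Residual: 36 days.
Total: 13549 days.

13549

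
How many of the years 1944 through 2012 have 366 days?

18

Years divisible by 4: 1944, 1948, …, 2012 — 18 in all.
2000 is divisible by 400, so still leap.
No century exceptions apply. Count: 18.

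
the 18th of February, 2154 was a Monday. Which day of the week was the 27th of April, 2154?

Saturday

February 2154: 28 − 18 = 10 days remain (2154 is not a leap year, so February has 28 days).
Then March (31): 31 days.
April 1–27, 2154: 27 days.
Total: 10 + 31 + 27 = 68 days.
68 mod 7 = 5, so 5 days after Monday is Saturday.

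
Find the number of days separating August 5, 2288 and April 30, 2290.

633

August 5, 2288 → August 5, 2289: 365 days.
August 2289: 31 − 5 = 26 days remain.
Then September (30), October (31), November (30), December (31), January (31), February 2290 (28), March (31): 30 + 31 + 30 + 31 + 31 + 28 + 31 = 212 days.
April 1–30, 2290: 30 days.
Residual: 268 days.
Total: 633 days.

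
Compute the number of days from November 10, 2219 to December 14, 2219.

34

November 2219: 30 − 10 = 20 days remain.
December 1–14, 2219: 14 days.
Total: 20 + 14 = 34 days.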